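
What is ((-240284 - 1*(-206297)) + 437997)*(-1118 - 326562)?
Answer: -132385996800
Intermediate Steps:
((-240284 - 1*(-206297)) + 437997)*(-1118 - 326562) = ((-240284 + 206297) + 437997)*(-327680) = (-33987 + 437997)*(-327680) = 404010*(-327680) = -132385996800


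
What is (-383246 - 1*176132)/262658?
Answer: -279689/131329 ≈ -2.1297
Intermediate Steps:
(-383246 - 1*176132)/262658 = (-383246 - 176132)*(1/262658) = -559378*1/262658 = -279689/131329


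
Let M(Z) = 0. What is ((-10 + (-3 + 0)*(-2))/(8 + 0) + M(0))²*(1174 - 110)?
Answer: 266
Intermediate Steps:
((-10 + (-3 + 0)*(-2))/(8 + 0) + M(0))²*(1174 - 110) = ((-10 + (-3 + 0)*(-2))/(8 + 0) + 0)²*(1174 - 110) = ((-10 - 3*(-2))/8 + 0)²*1064 = ((-10 + 6)*(⅛) + 0)²*1064 = (-4*⅛ + 0)²*1064 = (-½ + 0)²*1064 = (-½)²*1064 = (¼)*1064 = 266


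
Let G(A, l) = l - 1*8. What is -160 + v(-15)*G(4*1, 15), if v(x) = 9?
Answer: -97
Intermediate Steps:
G(A, l) = -8 + l (G(A, l) = l - 8 = -8 + l)
-160 + v(-15)*G(4*1, 15) = -160 + 9*(-8 + 15) = -160 + 9*7 = -160 + 63 = -97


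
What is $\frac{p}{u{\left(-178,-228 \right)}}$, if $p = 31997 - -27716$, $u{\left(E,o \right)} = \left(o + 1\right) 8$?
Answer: $- \frac{59713}{1816} \approx -32.882$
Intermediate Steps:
$u{\left(E,o \right)} = 8 + 8 o$ ($u{\left(E,o \right)} = \left(1 + o\right) 8 = 8 + 8 o$)
$p = 59713$ ($p = 31997 + 27716 = 59713$)
$\frac{p}{u{\left(-178,-228 \right)}} = \frac{59713}{8 + 8 \left(-228\right)} = \frac{59713}{8 - 1824} = \frac{59713}{-1816} = 59713 \left(- \frac{1}{1816}\right) = - \frac{59713}{1816}$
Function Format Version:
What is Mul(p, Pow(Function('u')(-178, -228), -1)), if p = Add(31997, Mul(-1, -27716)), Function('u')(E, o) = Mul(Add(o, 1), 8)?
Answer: Rational(-59713, 1816) ≈ -32.882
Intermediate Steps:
Function('u')(E, o) = Add(8, Mul(8, o)) (Function('u')(E, o) = Mul(Add(1, o), 8) = Add(8, Mul(8, o)))
p = 59713 (p = Add(31997, 27716) = 59713)
Mul(p, Pow(Function('u')(-178, -228), -1)) = Mul(59713, Pow(Add(8, Mul(8, -228)), -1)) = Mul(59713, Pow(Add(8, -1824), -1)) = Mul(59713, Pow(-1816, -1)) = Mul(59713, Rational(-1, 1816)) = Rational(-59713, 1816)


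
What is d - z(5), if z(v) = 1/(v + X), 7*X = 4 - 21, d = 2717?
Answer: 48899/18 ≈ 2716.6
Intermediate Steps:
X = -17/7 (X = (4 - 21)/7 = (⅐)*(-17) = -17/7 ≈ -2.4286)
z(v) = 1/(-17/7 + v) (z(v) = 1/(v - 17/7) = 1/(-17/7 + v))
d - z(5) = 2717 - 7/(-17 + 7*5) = 2717 - 7/(-17 + 35) = 2717 - 7/18 = 48899/18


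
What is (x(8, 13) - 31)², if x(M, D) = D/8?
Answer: 55225/64 ≈ 862.89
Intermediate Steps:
x(M, D) = D/8 (x(M, D) = D*(⅛) = D/8)
(x(8, 13) - 31)² = ((⅛)*13 - 31)² = (13/8 - 31)² = (-235/8)² = 55225/64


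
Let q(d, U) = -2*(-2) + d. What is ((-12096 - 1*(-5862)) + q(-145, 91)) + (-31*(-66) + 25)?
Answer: -4304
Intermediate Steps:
q(d, U) = 4 + d
((-12096 - 1*(-5862)) + q(-145, 91)) + (-31*(-66) + 25) = ((-12096 - 1*(-5862)) + (4 - 145)) + (-31*(-66) + 25) = ((-12096 + 5862) - 141) + (2046 + 25) = (-6234 - 141) + 2071 = -6375 + 2071 = -4304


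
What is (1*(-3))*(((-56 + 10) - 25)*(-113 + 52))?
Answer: -12993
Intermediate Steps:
(1*(-3))*(((-56 + 10) - 25)*(-113 + 52)) = -3*(-46 - 25)*(-61) = -(-213)*(-61) = -3*4331 = -12993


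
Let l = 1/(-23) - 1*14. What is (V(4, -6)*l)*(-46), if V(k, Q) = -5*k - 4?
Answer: -15504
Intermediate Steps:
l = -323/23 (l = -1/23 - 14 = -323/23 ≈ -14.043)
V(k, Q) = -4 - 5*k
(V(4, -6)*l)*(-46) = ((-4 - 5*4)*(-323/23))*(-46) = ((-4 - 20)*(-323/23))*(-46) = -24*(-323/23)*(-46) = (7752/23)*(-46) = -15504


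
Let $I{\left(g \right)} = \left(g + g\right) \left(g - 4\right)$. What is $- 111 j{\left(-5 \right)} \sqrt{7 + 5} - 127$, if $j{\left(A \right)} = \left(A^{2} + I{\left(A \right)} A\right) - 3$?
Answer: $-127 + 95016 \sqrt{3} \approx 1.6445 \cdot 10^{5}$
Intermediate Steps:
$I{\left(g \right)} = 2 g \left(-4 + g\right)$
$j{\left(A \right)} = -3 + A^{2} + 2 A^{2} \left(-4 + A\right)$ ($j{\left(A \right)} = \left(A^{2} + 2 A \left(-4 + A\right) A\right) - 3 = \left(A^{2} + 2 A^{2} \left(-4 + A\right)\right) - 3 = -3 + A^{2} + 2 A^{2} \left(-4 + A\right)$)
$- 111 j{\left(-5 \right)} \sqrt{7 + 5} - 127 = - 111 \left(-3 - 7 \left(-5\right)^{2} + 2 \left(-5\right)^{3}\right) \sqrt{7 + 5} - 127 = - 111 \left(-3 - 175 + 2 \left(-125\right)\right) \sqrt{12} - 127 = - 111 \left(-3 - 175 - 250\right) 2 \sqrt{3} - 127 = - 111 \left(- 428 \cdot 2 \sqrt{3}\right) - 127 = - 111 \left(- 856 \sqrt{3}\right) - 127 = 95016 \sqrt{3} - 127 = -127 + 95016 \sqrt{3}$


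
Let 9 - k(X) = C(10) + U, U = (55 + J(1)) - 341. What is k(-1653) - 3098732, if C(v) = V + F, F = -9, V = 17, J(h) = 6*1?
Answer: -3098451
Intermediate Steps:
J(h) = 6
U = -280 (U = (55 + 6) - 341 = 61 - 341 = -280)
C(v) = 8 (C(v) = 17 - 9 = 8)
k(X) = 281 (k(X) = 9 - (8 - 280) = 9 - 1*(-272) = 9 + 272 = 281)
k(-1653) - 3098732 = 281 - 3098732 = -3098451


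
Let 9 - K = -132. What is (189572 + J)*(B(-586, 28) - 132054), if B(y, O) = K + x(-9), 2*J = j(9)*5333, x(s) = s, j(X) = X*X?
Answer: -53502088437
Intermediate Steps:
j(X) = X**2
J = 431973/2 (J = (9**2*5333)/2 = (81*5333)/2 = (1/2)*431973 = 431973/2 ≈ 2.1599e+5)
K = 141 (K = 9 - 1*(-132) = 9 + 132 = 141)
B(y, O) = 132 (B(y, O) = 141 - 9 = 132)
(189572 + J)*(B(-586, 28) - 132054) = (189572 + 431973/2)*(132 - 132054) = (811117/2)*(-131922) = -53502088437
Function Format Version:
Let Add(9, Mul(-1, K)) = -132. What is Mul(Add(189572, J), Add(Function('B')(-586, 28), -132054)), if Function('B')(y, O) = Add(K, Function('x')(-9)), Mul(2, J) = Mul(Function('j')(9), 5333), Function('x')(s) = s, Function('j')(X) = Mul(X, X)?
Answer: -53502088437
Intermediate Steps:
Function('j')(X) = Pow(X, 2)
J = Rational(431973, 2) (J = Mul(Rational(1, 2), Mul(Pow(9, 2), 5333)) = Mul(Rational(1, 2), Mul(81, 5333)) = Mul(Rational(1, 2), 431973) = Rational(431973, 2) ≈ 2.1599e+5)
K = 141 (K = Add(9, Mul(-1, -132)) = Add(9, 132) = 141)
Function('B')(y, O) = 132 (Function('B')(y, O) = Add(141, -9) = 132)
Mul(Add(189572, J), Add(Function('B')(-586, 28), -132054)) = Mul(Add(189572, Rational(431973, 2)), Add(132, -132054)) = Mul(Rational(811117, 2), -131922) = -53502088437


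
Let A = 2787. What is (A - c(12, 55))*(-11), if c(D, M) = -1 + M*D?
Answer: -23408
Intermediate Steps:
c(D, M) = -1 + D*M
(A - c(12, 55))*(-11) = (2787 - (-1 + 12*55))*(-11) = (2787 - (-1 + 660))*(-11) = (2787 - 1*659)*(-11) = (2787 - 659)*(-11) = 2128*(-11) = -23408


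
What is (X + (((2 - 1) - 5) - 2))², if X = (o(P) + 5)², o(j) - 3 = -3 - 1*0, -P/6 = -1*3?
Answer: 361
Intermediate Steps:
P = 18 (P = -(-6)*3 = -6*(-3) = 18)
o(j) = 0 (o(j) = 3 + (-3 - 1*0) = 3 + (-3 + 0) = 3 - 3 = 0)
X = 25 (X = (0 + 5)² = 5² = 25)
(X + (((2 - 1) - 5) - 2))² = (25 + (((2 - 1) - 5) - 2))² = (25 + ((1 - 5) - 2))² = (25 + (-4 - 2))² = (25 - 6)² = 19² = 361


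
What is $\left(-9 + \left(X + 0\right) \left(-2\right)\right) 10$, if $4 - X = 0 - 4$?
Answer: $-250$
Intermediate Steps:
$X = 8$ ($X = 4 - \left(0 - 4\right) = 4 - -4 = 4 + 4 = 8$)
$\left(-9 + \left(X + 0\right) \left(-2\right)\right) 10 = \left(-9 + \left(8 + 0\right) \left(-2\right)\right) 10 = \left(-9 + 8 \left(-2\right)\right) 10 = \left(-9 - 16\right) 10 = \left(-25\right) 10 = -250$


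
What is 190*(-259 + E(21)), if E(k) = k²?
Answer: 34580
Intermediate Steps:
190*(-259 + E(21)) = 190*(-259 + 21²) = 190*(-259 + 441) = 190*182 = 34580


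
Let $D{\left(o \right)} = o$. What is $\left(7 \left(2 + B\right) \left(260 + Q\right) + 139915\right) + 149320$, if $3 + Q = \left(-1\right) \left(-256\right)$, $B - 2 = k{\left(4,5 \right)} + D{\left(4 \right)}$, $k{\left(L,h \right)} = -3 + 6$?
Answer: $328736$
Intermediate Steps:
$k{\left(L,h \right)} = 3$
$B = 9$ ($B = 2 + \left(3 + 4\right) = 2 + 7 = 9$)
$Q = 253$ ($Q = -3 - -256 = -3 + 256 = 253$)
$\left(7 \left(2 + B\right) \left(260 + Q\right) + 139915\right) + 149320 = \left(7 \left(2 + 9\right) \left(260 + 253\right) + 139915\right) + 149320 = \left(7 \cdot 11 \cdot 513 + 139915\right) + 149320 = \left(77 \cdot 513 + 139915\right) + 149320 = \left(39501 + 139915\right) + 149320 = 179416 + 149320 = 328736$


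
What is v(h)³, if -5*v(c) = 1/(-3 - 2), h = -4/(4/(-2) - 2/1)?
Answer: 1/15625 ≈ 6.4000e-5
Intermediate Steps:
h = 1 (h = -4/(4*(-½) - 2*1) = -4/(-2 - 2) = -4/(-4) = -4*(-¼) = 1)
v(c) = 1/25 (v(c) = -1/(5*(-3 - 2)) = -⅕/(-5) = -⅕*(-⅕) = 1/25)
v(h)³ = (1/25)³ = 1/15625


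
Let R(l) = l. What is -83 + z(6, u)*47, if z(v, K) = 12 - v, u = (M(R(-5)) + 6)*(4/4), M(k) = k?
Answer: 199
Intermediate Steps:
u = 1 (u = (-5 + 6)*(4/4) = 1*(4*(¼)) = 1*1 = 1)
-83 + z(6, u)*47 = -83 + (12 - 1*6)*47 = -83 + (12 - 6)*47 = -83 + 6*47 = -83 + 282 = 199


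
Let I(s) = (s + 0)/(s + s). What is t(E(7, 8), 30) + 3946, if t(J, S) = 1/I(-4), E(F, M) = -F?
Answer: 3948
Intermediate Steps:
I(s) = ½ (I(s) = s/((2*s)) = s*(1/(2*s)) = ½)
t(J, S) = 2 (t(J, S) = 1/(½) = 2)
t(E(7, 8), 30) + 3946 = 2 + 3946 = 3948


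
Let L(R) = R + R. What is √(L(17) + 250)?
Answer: 2*√71 ≈ 16.852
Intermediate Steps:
L(R) = 2*R
√(L(17) + 250) = √(2*17 + 250) = √(34 + 250) = √284 = 2*√71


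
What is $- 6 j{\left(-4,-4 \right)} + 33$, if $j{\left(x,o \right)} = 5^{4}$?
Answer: $-3717$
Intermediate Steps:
$j{\left(x,o \right)} = 625$
$- 6 j{\left(-4,-4 \right)} + 33 = \left(-6\right) 625 + 33 = -3750 + 33 = -3717$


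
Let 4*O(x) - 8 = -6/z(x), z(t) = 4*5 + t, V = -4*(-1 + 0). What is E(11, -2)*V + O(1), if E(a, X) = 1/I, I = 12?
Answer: 95/42 ≈ 2.2619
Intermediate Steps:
V = 4 (V = -4*(-1) = 4)
z(t) = 20 + t
E(a, X) = 1/12
O(x) = 2 - 3/(2*(20 + x)) (O(x) = 2 + (-6/(20 + x))/4 = 2 - 3/(2*(20 + x)))
E(11, -2)*V + O(1) = (1/12)*4 + (77 + 4*1)/(2*(20 + 1)) = ⅓ + (½)*(77 + 4)/21 = ⅓ + (½)*(1/21)*81 = ⅓ + 27/14 = 95/42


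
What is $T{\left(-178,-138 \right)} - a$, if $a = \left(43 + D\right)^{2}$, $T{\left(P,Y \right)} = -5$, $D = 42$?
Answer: $-7230$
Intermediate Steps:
$a = 7225$ ($a = \left(43 + 42\right)^{2} = 85^{2} = 7225$)
$T{\left(-178,-138 \right)} - a = -5 - 7225 = -7230$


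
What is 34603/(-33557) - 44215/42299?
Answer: -2947395052/1419427543 ≈ -2.0765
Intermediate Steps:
34603/(-33557) - 44215/42299 = 34603*(-1/33557) - 44215*1/42299 = -34603/33557 - 44215/42299 = -2947395052/1419427543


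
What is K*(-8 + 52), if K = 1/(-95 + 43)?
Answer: -11/13 ≈ -0.84615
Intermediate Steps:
K = -1/52 (K = 1/(-52) = -1/52 ≈ -0.019231)
K*(-8 + 52) = -(-8 + 52)/52 = -1/52*44 = -11/13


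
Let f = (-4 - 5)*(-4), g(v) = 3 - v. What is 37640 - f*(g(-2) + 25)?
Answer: 36560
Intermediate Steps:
f = 36 (f = -9*(-4) = 36)
37640 - f*(g(-2) + 25) = 37640 - 36*((3 - 1*(-2)) + 25) = 37640 - 36*((3 + 2) + 25) = 37640 - 36*(5 + 25) = 37640 - 36*30 = 37640 - 1*1080 = 37640 - 1080 = 36560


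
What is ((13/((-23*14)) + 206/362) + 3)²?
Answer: 42295624281/3396791524 ≈ 12.452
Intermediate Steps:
((13/((-23*14)) + 206/362) + 3)² = ((13/(-322) + 206*(1/362)) + 3)² = ((13*(-1/322) + 103/181) + 3)² = ((-13/322 + 103/181) + 3)² = (30813/58282 + 3)² = (205659/58282)² = 42295624281/3396791524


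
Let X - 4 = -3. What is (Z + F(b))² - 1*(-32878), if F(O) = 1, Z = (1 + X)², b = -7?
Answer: 32903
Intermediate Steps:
X = 1 (X = 4 - 3 = 1)
Z = 4 (Z = (1 + 1)² = 2² = 4)
(Z + F(b))² - 1*(-32878) = (4 + 1)² - 1*(-32878) = 5² + 32878 = 25 + 32878 = 32903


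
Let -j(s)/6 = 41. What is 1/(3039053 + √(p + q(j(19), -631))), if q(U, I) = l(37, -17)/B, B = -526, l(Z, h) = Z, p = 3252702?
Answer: 1598541878/4858051779040319 - √899944559090/4858051779040319 ≈ 3.2885e-7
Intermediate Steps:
j(s) = -246 (j(s) = -6*41 = -246)
q(U, I) = -37/526 (q(U, I) = 37/(-526) = 37*(-1/526) = -37/526)
1/(3039053 + √(p + q(j(19), -631))) = 1/(3039053 + √(3252702 - 37/526)) = 1/(3039053 + √(1710921215/526)) = 1/(3039053 + √899944559090/526)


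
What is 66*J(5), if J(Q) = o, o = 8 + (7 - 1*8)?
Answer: 462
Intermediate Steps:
o = 7 (o = 8 + (7 - 8) = 8 - 1 = 7)
J(Q) = 7
66*J(5) = 66*7 = 462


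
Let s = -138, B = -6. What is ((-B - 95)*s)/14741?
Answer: 12282/14741 ≈ 0.83319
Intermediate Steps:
((-B - 95)*s)/14741 = ((-1*(-6) - 95)*(-138))/14741 = ((6 - 95)*(-138))*(1/14741) = -89*(-138)*(1/14741) = 12282*(1/14741) = 12282/14741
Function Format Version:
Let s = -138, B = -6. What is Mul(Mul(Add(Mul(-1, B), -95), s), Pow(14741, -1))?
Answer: Rational(12282, 14741) ≈ 0.83319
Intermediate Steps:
Mul(Mul(Add(Mul(-1, B), -95), s), Pow(14741, -1)) = Mul(Mul(Add(Mul(-1, -6), -95), -138), Pow(14741, -1)) = Mul(Mul(Add(6, -95), -138), Rational(1, 14741)) = Mul(Mul(-89, -138), Rational(1, 14741)) = Mul(12282, Rational(1, 14741)) = Rational(12282, 14741)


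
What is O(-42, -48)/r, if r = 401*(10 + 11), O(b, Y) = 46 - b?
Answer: 88/8421 ≈ 0.010450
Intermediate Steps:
r = 8421 (r = 401*21 = 8421)
O(-42, -48)/r = (46 - 1*(-42))/8421 = (46 + 42)*(1/8421) = 88*(1/8421) = 88/8421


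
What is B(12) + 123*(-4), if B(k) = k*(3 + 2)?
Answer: -432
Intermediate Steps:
B(k) = 5*k (B(k) = k*5 = 5*k)
B(12) + 123*(-4) = 5*12 + 123*(-4) = 60 - 492 = -432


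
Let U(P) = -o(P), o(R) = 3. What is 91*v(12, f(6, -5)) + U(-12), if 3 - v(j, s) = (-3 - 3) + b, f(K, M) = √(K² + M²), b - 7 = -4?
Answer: 543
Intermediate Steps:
b = 3 (b = 7 - 4 = 3)
U(P) = -3 (U(P) = -1*3 = -3)
v(j, s) = 6 (v(j, s) = 3 - ((-3 - 3) + 3) = 3 - (-6 + 3) = 3 - 1*(-3) = 3 + 3 = 6)
91*v(12, f(6, -5)) + U(-12) = 91*6 - 3 = 546 - 3 = 543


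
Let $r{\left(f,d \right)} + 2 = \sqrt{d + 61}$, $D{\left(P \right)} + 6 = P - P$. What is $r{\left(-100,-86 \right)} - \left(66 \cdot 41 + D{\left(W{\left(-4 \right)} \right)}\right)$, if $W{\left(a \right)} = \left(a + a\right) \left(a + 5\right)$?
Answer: $-2702 + 5 i \approx -2702.0 + 5.0 i$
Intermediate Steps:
$W{\left(a \right)} = 2 a \left(5 + a\right)$
$D{\left(P \right)} = -6$ ($D{\left(P \right)} = -6 + \left(P - P\right) = -6 + 0 = -6$)
$r{\left(f,d \right)} = -2 + \sqrt{61 + d}$ ($r{\left(f,d \right)} = -2 + \sqrt{d + 61} = -2 + \sqrt{61 + d}$)
$r{\left(-100,-86 \right)} - \left(66 \cdot 41 + D{\left(W{\left(-4 \right)} \right)}\right) = \left(-2 + \sqrt{61 - 86}\right) - \left(66 \cdot 41 - 6\right) = \left(-2 + \sqrt{-25}\right) - \left(2706 - 6\right) = \left(-2 + 5 i\right) - 2700 = -2702 + 5 i$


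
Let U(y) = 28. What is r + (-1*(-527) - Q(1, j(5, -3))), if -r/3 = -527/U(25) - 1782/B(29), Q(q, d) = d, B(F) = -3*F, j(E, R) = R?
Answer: 426313/812 ≈ 525.02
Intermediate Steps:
r = -4047/812 (r = -3*(-527/28 - 1782/((-3*29))) = -3*(-527*1/28 - 1782/(-87)) = -3*(-527/28 - 1782*(-1/87)) = -3*(-527/28 + 594/29) = -3*1349/812 = -4047/812 ≈ -4.9840)
r + (-1*(-527) - Q(1, j(5, -3))) = -4047/812 + (-1*(-527) - 1*(-3)) = -4047/812 + (527 + 3) = -4047/812 + 530 = 426313/812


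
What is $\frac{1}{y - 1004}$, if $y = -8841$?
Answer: $- \frac{1}{9845} \approx -0.00010157$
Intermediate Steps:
$\frac{1}{y - 1004} = \frac{1}{-8841 - 1004} = \frac{1}{-9845} = - \frac{1}{9845}$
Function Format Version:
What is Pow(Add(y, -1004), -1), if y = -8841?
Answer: Rational(-1, 9845) ≈ -0.00010157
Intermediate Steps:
Pow(Add(y, -1004), -1) = Pow(Add(-8841, -1004), -1) = Pow(-9845, -1) = Rational(-1, 9845)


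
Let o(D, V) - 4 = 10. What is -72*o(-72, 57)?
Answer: -1008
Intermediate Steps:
o(D, V) = 14 (o(D, V) = 4 + 10 = 14)
-72*o(-72, 57) = -72*14 = -1008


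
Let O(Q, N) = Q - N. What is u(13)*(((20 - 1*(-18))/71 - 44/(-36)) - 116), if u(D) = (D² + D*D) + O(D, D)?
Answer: -24674338/639 ≈ -38614.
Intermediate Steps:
u(D) = 2*D² (u(D) = (D² + D*D) + (D - D) = (D² + D²) + 0 = 2*D² + 0 = 2*D²)
u(13)*(((20 - 1*(-18))/71 - 44/(-36)) - 116) = (2*13²)*(((20 - 1*(-18))/71 - 44/(-36)) - 116) = (2*169)*(((20 + 18)*(1/71) - 44*(-1/36)) - 116) = 338*((38*(1/71) + 11/9) - 116) = 338*((38/71 + 11/9) - 116) = 338*(1123/639 - 116) = 338*(-73001/639) = -24674338/639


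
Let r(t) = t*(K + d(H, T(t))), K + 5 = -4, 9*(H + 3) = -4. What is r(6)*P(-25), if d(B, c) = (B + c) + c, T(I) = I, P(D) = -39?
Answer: 104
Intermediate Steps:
H = -31/9 (H = -3 + (⅑)*(-4) = -3 - 4/9 = -31/9 ≈ -3.4444)
K = -9 (K = -5 - 4 = -9)
d(B, c) = B + 2*c
r(t) = t*(-112/9 + 2*t) (r(t) = t*(-9 + (-31/9 + 2*t)) = t*(-112/9 + 2*t))
r(6)*P(-25) = ((2/9)*6*(-56 + 9*6))*(-39) = ((2/9)*6*(-56 + 54))*(-39) = ((2/9)*6*(-2))*(-39) = -8/3*(-39) = 104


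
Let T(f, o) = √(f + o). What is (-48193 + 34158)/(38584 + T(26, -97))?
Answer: -541526440/1488725127 + 14035*I*√71/1488725127 ≈ -0.36375 + 7.9438e-5*I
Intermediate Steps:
(-48193 + 34158)/(38584 + T(26, -97)) = (-48193 + 34158)/(38584 + √(26 - 97)) = -14035/(38584 + √(-71)) = -14035/(38584 + I*√71)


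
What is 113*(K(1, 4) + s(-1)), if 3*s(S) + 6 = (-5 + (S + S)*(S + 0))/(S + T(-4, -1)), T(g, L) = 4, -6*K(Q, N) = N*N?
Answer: -565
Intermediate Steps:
K(Q, N) = -N**2/6 (K(Q, N) = -N*N/6 = -N**2/6)
s(S) = -2 + (-5 + 2*S**2)/(3*(4 + S)) (s(S) = -2 + ((-5 + (S + S)*(S + 0))/(S + 4))/3 = -2 + ((-5 + (2*S)*S)/(4 + S))/3 = -2 + ((-5 + 2*S**2)/(4 + S))/3 = -2 + (-5 + 2*S**2)/(3*(4 + S)))
113*(K(1, 4) + s(-1)) = 113*(-1/6*4**2 + (-29 - 6*(-1) + 2*(-1)**2)/(3*(4 - 1))) = 113*(-1/6*16 + (1/3)*(-29 + 6 + 2*1)/3) = 113*(-8/3 + (1/3)*(1/3)*(-29 + 6 + 2)) = 113*(-8/3 + (1/3)*(1/3)*(-21)) = 113*(-8/3 - 7/3) = 113*(-5) = -565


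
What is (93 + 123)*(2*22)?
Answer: 9504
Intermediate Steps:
(93 + 123)*(2*22) = 216*44 = 9504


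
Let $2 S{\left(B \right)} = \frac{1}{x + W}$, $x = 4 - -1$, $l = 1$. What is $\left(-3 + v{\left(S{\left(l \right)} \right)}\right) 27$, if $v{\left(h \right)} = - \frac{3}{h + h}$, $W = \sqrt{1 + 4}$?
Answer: $-486 - 81 \sqrt{5} \approx -667.12$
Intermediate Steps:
$x = 5$ ($x = 4 + 1 = 5$)
$W = \sqrt{5} \approx 2.2361$
$S{\left(B \right)} = \frac{1}{2 \left(5 + \sqrt{5}\right)}$
$v{\left(h \right)} = - \frac{3}{2 h}$
$\left(-3 + v{\left(S{\left(l \right)} \right)}\right) 27 = \left(-3 - \frac{3}{2 \left(\frac{1}{8} - \frac{\sqrt{5}}{40}\right)}\right) 27 = -81 - \frac{81}{2 \left(\frac{1}{8} - \frac{\sqrt{5}}{40}\right)}$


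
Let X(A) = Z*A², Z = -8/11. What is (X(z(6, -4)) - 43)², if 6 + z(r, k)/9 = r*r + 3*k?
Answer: 44278680625/121 ≈ 3.6594e+8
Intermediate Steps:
Z = -8/11 (Z = -8*1/11 = -8/11 ≈ -0.72727)
z(r, k) = -54 + 9*r² + 27*k (z(r, k) = -54 + 9*(r*r + 3*k) = -54 + 9*(r² + 3*k) = -54 + (9*r² + 27*k) = -54 + 9*r² + 27*k)
X(A) = -8*A²/11
(X(z(6, -4)) - 43)² = (-8*(-54 + 9*6² + 27*(-4))²/11 - 43)² = (-8*(-54 + 9*36 - 108)²/11 - 43)² = (-8*(-54 + 324 - 108)²/11 - 43)² = (-8/11*162² - 43)² = (-8/11*26244 - 43)² = (-209952/11 - 43)² = (-210425/11)² = 44278680625/121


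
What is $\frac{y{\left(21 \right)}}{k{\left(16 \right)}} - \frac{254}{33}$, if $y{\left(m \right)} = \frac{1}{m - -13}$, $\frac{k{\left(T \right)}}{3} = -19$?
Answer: $- \frac{164095}{21318} \approx -7.6975$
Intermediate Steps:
$k{\left(T \right)} = -57$ ($k{\left(T \right)} = 3 \left(-19\right) = -57$)
$y{\left(m \right)} = \frac{1}{13 + m}$ ($y{\left(m \right)} = \frac{1}{m + 13} = \frac{1}{13 + m}$)
$\frac{y{\left(21 \right)}}{k{\left(16 \right)}} - \frac{254}{33} = \frac{1}{\left(13 + 21\right) \left(-57\right)} - \frac{254}{33} = \frac{1}{34} \left(- \frac{1}{57}\right) - \frac{254}{33} = - \frac{1}{1938} - \frac{254}{33} = - \frac{164095}{21318}$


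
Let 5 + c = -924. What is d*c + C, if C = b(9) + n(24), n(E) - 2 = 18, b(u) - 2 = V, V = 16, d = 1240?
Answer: -1151922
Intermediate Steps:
b(u) = 18 (b(u) = 2 + 16 = 18)
n(E) = 20 (n(E) = 2 + 18 = 20)
c = -929 (c = -5 - 924 = -929)
C = 38 (C = 18 + 20 = 38)
d*c + C = 1240*(-929) + 38 = -1151960 + 38 = -1151922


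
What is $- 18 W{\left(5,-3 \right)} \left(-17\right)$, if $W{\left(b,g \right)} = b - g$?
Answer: $2448$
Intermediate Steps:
$- 18 W{\left(5,-3 \right)} \left(-17\right) = - 18 \left(5 - -3\right) \left(-17\right) = - 18 \left(5 + 3\right) \left(-17\right) = \left(-18\right) 8 \left(-17\right) = \left(-144\right) \left(-17\right) = 2448$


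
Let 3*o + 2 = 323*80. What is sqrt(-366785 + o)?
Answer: I*sqrt(3223551)/3 ≈ 598.47*I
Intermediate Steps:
o = 25838/3 (o = -2/3 + (323*80)/3 = -2/3 + (1/3)*25840 = -2/3 + 25840/3 = 25838/3 ≈ 8612.7)
sqrt(-366785 + o) = sqrt(-366785 + 25838/3) = sqrt(-1074517/3) = I*sqrt(3223551)/3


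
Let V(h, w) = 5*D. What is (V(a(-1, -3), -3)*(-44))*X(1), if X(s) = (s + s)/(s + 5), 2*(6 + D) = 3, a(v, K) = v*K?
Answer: 330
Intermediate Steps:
a(v, K) = K*v
D = -9/2 (D = -6 + (½)*3 = -6 + 3/2 = -9/2 ≈ -4.5000)
X(s) = 2*s/(5 + s) (X(s) = (2*s)/(5 + s) = 2*s/(5 + s))
V(h, w) = -45/2 (V(h, w) = 5*(-9/2) = -45/2)
(V(a(-1, -3), -3)*(-44))*X(1) = (-45/2*(-44))*(2*1/(5 + 1)) = 990*(2*1/6) = 990*(2*1*(⅙)) = 990*(⅓) = 330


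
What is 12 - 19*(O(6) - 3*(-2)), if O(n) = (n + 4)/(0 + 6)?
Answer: -401/3 ≈ -133.67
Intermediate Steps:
O(n) = 2/3 + n/6 (O(n) = (4 + n)/6 = (4 + n)*(1/6) = 2/3 + n/6)
12 - 19*(O(6) - 3*(-2)) = 12 - 19*((2/3 + (1/6)*6) - 3*(-2)) = 12 - 19*((2/3 + 1) + 6) = 12 - 19*(5/3 + 6) = 12 - 19*23/3 = 12 - 437/3 = -401/3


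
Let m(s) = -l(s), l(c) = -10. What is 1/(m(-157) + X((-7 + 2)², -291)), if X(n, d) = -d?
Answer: 1/301 ≈ 0.0033223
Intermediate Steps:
m(s) = 10 (m(s) = -1*(-10) = 10)
1/(m(-157) + X((-7 + 2)², -291)) = 1/(10 - 1*(-291)) = 1/(10 + 291) = 1/301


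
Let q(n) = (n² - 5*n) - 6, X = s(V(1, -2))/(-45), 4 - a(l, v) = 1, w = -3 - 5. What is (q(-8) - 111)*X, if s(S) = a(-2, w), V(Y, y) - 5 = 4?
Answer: 13/15 ≈ 0.86667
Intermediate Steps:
V(Y, y) = 9 (V(Y, y) = 5 + 4 = 9)
w = -8
a(l, v) = 3 (a(l, v) = 4 - 1*1 = 4 - 1 = 3)
s(S) = 3
X = -1/15 (X = 3/(-45) = 3*(-1/45) = -1/15 ≈ -0.066667)
q(n) = -6 + n² - 5*n
(q(-8) - 111)*X = ((-6 + (-8)² - 5*(-8)) - 111)*(-1/15) = ((-6 + 64 + 40) - 111)*(-1/15) = (98 - 111)*(-1/15) = -13*(-1/15) = 13/15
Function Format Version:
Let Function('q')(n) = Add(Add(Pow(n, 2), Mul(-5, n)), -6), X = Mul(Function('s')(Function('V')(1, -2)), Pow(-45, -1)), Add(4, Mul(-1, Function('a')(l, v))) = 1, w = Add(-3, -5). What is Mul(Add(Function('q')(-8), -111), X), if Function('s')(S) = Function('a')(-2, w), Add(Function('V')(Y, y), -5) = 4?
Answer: Rational(13, 15) ≈ 0.86667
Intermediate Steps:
Function('V')(Y, y) = 9 (Function('V')(Y, y) = Add(5, 4) = 9)
w = -8
Function('a')(l, v) = 3 (Function('a')(l, v) = Add(4, Mul(-1, 1)) = Add(4, -1) = 3)
Function('s')(S) = 3
X = Rational(-1, 15) (X = Mul(3, Pow(-45, -1)) = Mul(3, Rational(-1, 45)) = Rational(-1, 15) ≈ -0.066667)
Function('q')(n) = Add(-6, Pow(n, 2), Mul(-5, n))
Mul(Add(Function('q')(-8), -111), X) = Mul(Add(Add(-6, Pow(-8, 2), Mul(-5, -8)), -111), Rational(-1, 15)) = Mul(Add(Add(-6, 64, 40), -111), Rational(-1, 15)) = Mul(Add(98, -111), Rational(-1, 15)) = Mul(-13, Rational(-1, 15)) = Rational(13, 15)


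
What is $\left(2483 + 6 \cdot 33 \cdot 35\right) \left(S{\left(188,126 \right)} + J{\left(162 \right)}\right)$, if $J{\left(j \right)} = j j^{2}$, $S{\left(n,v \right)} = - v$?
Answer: $40018447026$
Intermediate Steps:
$J{\left(j \right)} = j^{3}$
$\left(2483 + 6 \cdot 33 \cdot 35\right) \left(S{\left(188,126 \right)} + J{\left(162 \right)}\right) = \left(2483 + 6 \cdot 33 \cdot 35\right) \left(\left(-1\right) 126 + 162^{3}\right) = \left(2483 + 198 \cdot 35\right) \left(-126 + 4251528\right) = \left(2483 + 6930\right) 4251402 = 9413 \cdot 4251402 = 40018447026$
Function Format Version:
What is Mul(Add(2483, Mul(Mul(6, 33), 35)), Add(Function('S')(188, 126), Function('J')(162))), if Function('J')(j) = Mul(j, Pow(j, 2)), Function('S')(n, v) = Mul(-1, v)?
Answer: 40018447026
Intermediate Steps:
Function('J')(j) = Pow(j, 3)
Mul(Add(2483, Mul(Mul(6, 33), 35)), Add(Function('S')(188, 126), Function('J')(162))) = Mul(Add(2483, Mul(Mul(6, 33), 35)), Add(Mul(-1, 126), Pow(162, 3))) = Mul(Add(2483, Mul(198, 35)), Add(-126, 4251528)) = Mul(Add(2483, 6930), 4251402) = Mul(9413, 4251402) = 40018447026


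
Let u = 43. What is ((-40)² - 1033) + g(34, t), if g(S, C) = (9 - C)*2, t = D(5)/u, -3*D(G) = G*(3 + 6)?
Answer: 25185/43 ≈ 585.70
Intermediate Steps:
D(G) = -3*G (D(G) = -G*(3 + 6)/3 = -G*9/3 = -3*G)
t = -15/43 (t = -3*5/43 = -15*1/43 = -15/43 ≈ -0.34884)
g(S, C) = 18 - 2*C
((-40)² - 1033) + g(34, t) = ((-40)² - 1033) + (18 - 2*(-15/43)) = (1600 - 1033) + (18 + 30/43) = 567 + 804/43 = 25185/43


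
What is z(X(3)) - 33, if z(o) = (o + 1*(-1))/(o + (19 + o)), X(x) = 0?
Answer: -628/19 ≈ -33.053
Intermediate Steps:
z(o) = (-1 + o)/(19 + 2*o) (z(o) = (o - 1)/(19 + 2*o) = (-1 + o)/(19 + 2*o))
z(X(3)) - 33 = (-1 + 0)/(19 + 2*0) - 33 = -1/(19 + 0) - 33 = -1/19 - 33 = -628/19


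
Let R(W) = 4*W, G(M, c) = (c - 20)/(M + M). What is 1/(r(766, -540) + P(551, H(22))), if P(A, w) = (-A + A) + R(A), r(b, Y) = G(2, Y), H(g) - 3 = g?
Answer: 1/2064 ≈ 0.00048450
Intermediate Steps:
G(M, c) = (-20 + c)/(2*M) (G(M, c) = (-20 + c)/((2*M)) = (-20 + c)*(1/(2*M)) = (-20 + c)/(2*M))
H(g) = 3 + g
r(b, Y) = -5 + Y/4 (r(b, Y) = (½)*(-20 + Y)/2 = (½)*(½)*(-20 + Y) = -5 + Y/4)
P(A, w) = 4*A (P(A, w) = (-A + A) + 4*A = 0 + 4*A = 4*A)
1/(r(766, -540) + P(551, H(22))) = 1/((-5 + (¼)*(-540)) + 4*551) = 1/((-5 - 135) + 2204) = 1/(-140 + 2204) = 1/2064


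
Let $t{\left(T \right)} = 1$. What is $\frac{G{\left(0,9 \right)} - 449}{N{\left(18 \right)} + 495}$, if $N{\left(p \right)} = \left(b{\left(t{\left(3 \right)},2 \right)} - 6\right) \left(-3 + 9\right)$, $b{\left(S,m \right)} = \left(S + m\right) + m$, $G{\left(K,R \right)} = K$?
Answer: $- \frac{449}{489} \approx -0.9182$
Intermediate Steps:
$b{\left(S,m \right)} = S + 2 m$
$N{\left(p \right)} = -6$ ($N{\left(p \right)} = \left(\left(1 + 2 \cdot 2\right) - 6\right) \left(-3 + 9\right) = \left(\left(1 + 4\right) - 6\right) 6 = \left(5 - 6\right) 6 = \left(-1\right) 6 = -6$)
$\frac{G{\left(0,9 \right)} - 449}{N{\left(18 \right)} + 495} = \frac{0 - 449}{-6 + 495} = - \frac{449}{489}$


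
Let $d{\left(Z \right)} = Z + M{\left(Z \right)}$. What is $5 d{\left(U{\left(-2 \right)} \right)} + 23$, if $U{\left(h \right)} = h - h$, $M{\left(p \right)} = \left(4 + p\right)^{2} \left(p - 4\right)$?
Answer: $-297$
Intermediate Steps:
$M{\left(p \right)} = \left(4 + p\right)^{2} \left(-4 + p\right)$
$U{\left(h \right)} = 0$
$d{\left(Z \right)} = Z + \left(4 + Z\right)^{2} \left(-4 + Z\right)$
$5 d{\left(U{\left(-2 \right)} \right)} + 23 = 5 \left(0 + \left(4 + 0\right)^{2} \left(-4 + 0\right)\right) + 23 = 5 \left(0 + 4^{2} \left(-4\right)\right) + 23 = 5 \left(0 + 16 \left(-4\right)\right) + 23 = 5 \left(0 - 64\right) + 23 = 5 \left(-64\right) + 23 = -320 + 23 = -297$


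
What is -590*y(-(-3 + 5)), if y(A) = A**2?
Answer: -2360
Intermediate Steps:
-590*y(-(-3 + 5)) = -590*(-3 + 5)**2 = -590*(-1*2)**2 = -590*(-2)**2 = -590*4 = -2360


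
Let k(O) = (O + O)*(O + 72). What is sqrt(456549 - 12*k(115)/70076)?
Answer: sqrt(140119640672619)/17519 ≈ 675.68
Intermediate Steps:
k(O) = 2*O*(72 + O) (k(O) = (2*O)*(72 + O) = 2*O*(72 + O))
sqrt(456549 - 12*k(115)/70076) = sqrt(456549 - 24*115*(72 + 115)/70076) = sqrt(456549 - 24*115*187*(1/70076)) = sqrt(456549 - 12*43010*(1/70076)) = sqrt(456549 - 516120*1/70076) = sqrt(456549 - 129030/17519) = sqrt(7998152901/17519) = sqrt(140119640672619)/17519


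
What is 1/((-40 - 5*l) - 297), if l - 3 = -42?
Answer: -1/142 ≈ -0.0070423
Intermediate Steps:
l = -39 (l = 3 - 42 = -39)
1/((-40 - 5*l) - 297) = 1/((-40 - 5*(-39)) - 297) = 1/((-40 + 195) - 297) = 1/(155 - 297) = 1/(-142) = -1/142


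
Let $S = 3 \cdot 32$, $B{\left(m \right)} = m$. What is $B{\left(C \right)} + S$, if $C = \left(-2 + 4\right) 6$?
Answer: $108$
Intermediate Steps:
$C = 12$ ($C = 2 \cdot 6 = 12$)
$S = 96$
$B{\left(C \right)} + S = 12 + 96 = 108$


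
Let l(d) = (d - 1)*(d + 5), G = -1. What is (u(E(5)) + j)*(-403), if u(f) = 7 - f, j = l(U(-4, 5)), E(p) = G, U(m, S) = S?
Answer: -19344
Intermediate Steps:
E(p) = -1
l(d) = (-1 + d)*(5 + d)
j = 40 (j = -5 + 5**2 + 4*5 = -5 + 25 + 20 = 40)
(u(E(5)) + j)*(-403) = ((7 - 1*(-1)) + 40)*(-403) = ((7 + 1) + 40)*(-403) = (8 + 40)*(-403) = 48*(-403) = -19344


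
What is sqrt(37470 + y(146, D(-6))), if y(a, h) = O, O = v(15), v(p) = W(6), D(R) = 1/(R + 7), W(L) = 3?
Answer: sqrt(37473) ≈ 193.58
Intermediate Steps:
D(R) = 1/(7 + R)
v(p) = 3
O = 3
y(a, h) = 3
sqrt(37470 + y(146, D(-6))) = sqrt(37470 + 3) = sqrt(37473)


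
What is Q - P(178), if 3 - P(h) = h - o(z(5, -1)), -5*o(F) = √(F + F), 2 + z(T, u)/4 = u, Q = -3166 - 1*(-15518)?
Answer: 12527 + 2*I*√6/5 ≈ 12527.0 + 0.9798*I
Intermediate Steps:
Q = 12352 (Q = -3166 + 15518 = 12352)
z(T, u) = -8 + 4*u
o(F) = -√2*√F/5 (o(F) = -√(F + F)/5 = -√2*√F/5)
P(h) = 3 - h - 2*I*√6/5 (P(h) = 3 - (h - (-1)*√2*√(-8 + 4*(-1))/5) = 3 - (h - (-1)*√2*√(-8 - 4)/5) = 3 - (h - (-1)*√2*√(-12)/5) = 3 - (h - (-1)*√2*2*I*√3/5) = 3 - (h - (-2)*I*√6/5) = 3 - (h + 2*I*√6/5) = 3 + (-h - 2*I*√6/5) = 3 - h - 2*I*√6/5)
Q - P(178) = 12352 - (3 - 1*178 - 2*I*√6/5) = 12352 - (3 - 178 - 2*I*√6/5) = 12352 - (-175 - 2*I*√6/5) = 12352 + (175 + 2*I*√6/5) = 12527 + 2*I*√6/5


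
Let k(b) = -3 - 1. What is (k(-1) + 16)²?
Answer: 144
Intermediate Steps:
k(b) = -4
(k(-1) + 16)² = (-4 + 16)² = 12² = 144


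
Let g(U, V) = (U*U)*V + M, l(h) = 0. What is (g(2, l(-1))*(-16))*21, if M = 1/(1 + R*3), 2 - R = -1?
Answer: -168/5 ≈ -33.600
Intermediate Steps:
R = 3 (R = 2 - 1*(-1) = 2 + 1 = 3)
M = ⅒ (M = 1/(1 + 3*3) = 1/(1 + 9) = 1/10 = ⅒ ≈ 0.10000)
g(U, V) = ⅒ + V*U² (g(U, V) = (U*U)*V + ⅒ = U²*V + ⅒ = V*U² + ⅒ = ⅒ + V*U²)
(g(2, l(-1))*(-16))*21 = ((⅒ + 0*2²)*(-16))*21 = ((⅒ + 0*4)*(-16))*21 = ((⅒ + 0)*(-16))*21 = ((⅒)*(-16))*21 = -8/5*21 = -168/5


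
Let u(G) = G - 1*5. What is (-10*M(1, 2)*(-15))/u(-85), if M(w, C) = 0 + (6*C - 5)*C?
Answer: -70/3 ≈ -23.333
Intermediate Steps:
M(w, C) = C*(-5 + 6*C) (M(w, C) = 0 + (-5 + 6*C)*C = 0 + C*(-5 + 6*C) = C*(-5 + 6*C))
u(G) = -5 + G (u(G) = G - 5 = -5 + G)
(-10*M(1, 2)*(-15))/u(-85) = (-20*(-5 + 6*2)*(-15))/(-5 - 85) = (-20*(-5 + 12)*(-15))/(-90) = (-20*7*(-15))*(-1/90) = (-10*14*(-15))*(-1/90) = -140*(-15)*(-1/90) = 2100*(-1/90) = -70/3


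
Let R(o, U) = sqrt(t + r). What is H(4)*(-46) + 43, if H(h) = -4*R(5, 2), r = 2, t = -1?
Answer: 227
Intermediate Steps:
R(o, U) = 1 (R(o, U) = sqrt(-1 + 2) = sqrt(1) = 1)
H(h) = -4 (H(h) = -4*1 = -4)
H(4)*(-46) + 43 = -4*(-46) + 43 = 184 + 43 = 227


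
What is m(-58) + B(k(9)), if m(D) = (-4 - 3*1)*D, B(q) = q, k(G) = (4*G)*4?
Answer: 550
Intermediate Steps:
k(G) = 16*G
m(D) = -7*D (m(D) = (-4 - 3)*D = -7*D)
m(-58) + B(k(9)) = -7*(-58) + 16*9 = 406 + 144 = 550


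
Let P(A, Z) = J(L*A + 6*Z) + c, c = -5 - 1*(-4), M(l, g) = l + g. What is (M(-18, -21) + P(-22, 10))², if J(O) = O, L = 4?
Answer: 4624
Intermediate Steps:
M(l, g) = g + l
c = -1 (c = -5 + 4 = -1)
P(A, Z) = -1 + 4*A + 6*Z (P(A, Z) = (4*A + 6*Z) - 1 = -1 + 4*A + 6*Z)
(M(-18, -21) + P(-22, 10))² = ((-21 - 18) + (-1 + 4*(-22) + 6*10))² = (-39 + (-1 - 88 + 60))² = (-39 - 29)² = (-68)² = 4624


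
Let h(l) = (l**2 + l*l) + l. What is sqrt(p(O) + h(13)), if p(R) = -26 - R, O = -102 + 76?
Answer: 3*sqrt(39) ≈ 18.735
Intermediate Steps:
h(l) = l + 2*l**2 (h(l) = (l**2 + l**2) + l = 2*l**2 + l = l + 2*l**2)
O = -26
sqrt(p(O) + h(13)) = sqrt((-26 - 1*(-26)) + 13*(1 + 2*13)) = sqrt((-26 + 26) + 13*(1 + 26)) = sqrt(0 + 13*27) = sqrt(0 + 351) = sqrt(351) = 3*sqrt(39)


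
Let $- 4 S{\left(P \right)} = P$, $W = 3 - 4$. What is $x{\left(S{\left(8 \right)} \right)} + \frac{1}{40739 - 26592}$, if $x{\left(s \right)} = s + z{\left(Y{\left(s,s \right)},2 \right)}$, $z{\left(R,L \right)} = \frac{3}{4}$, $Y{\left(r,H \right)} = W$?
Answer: $- \frac{70731}{56588} \approx -1.2499$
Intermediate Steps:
$W = -1$ ($W = 3 - 4 = -1$)
$Y{\left(r,H \right)} = -1$
$z{\left(R,L \right)} = \frac{3}{4}$ ($z{\left(R,L \right)} = 3 \cdot \frac{1}{4} = \frac{3}{4}$)
$S{\left(P \right)} = - \frac{P}{4}$
$x{\left(s \right)} = \frac{3}{4} + s$ ($x{\left(s \right)} = s + \frac{3}{4} = \frac{3}{4} + s$)
$x{\left(S{\left(8 \right)} \right)} + \frac{1}{40739 - 26592} = \left(\frac{3}{4} - 2\right) + \frac{1}{40739 - 26592} = \left(\frac{3}{4} - 2\right) + \frac{1}{14147} = - \frac{5}{4} + \frac{1}{14147} = - \frac{70731}{56588}$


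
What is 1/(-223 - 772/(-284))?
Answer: -71/15640 ≈ -0.0045396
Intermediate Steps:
1/(-223 - 772/(-284)) = 1/(-223 - 772*(-1/284)) = 1/(-223 + 193/71) = 1/(-15640/71) = -71/15640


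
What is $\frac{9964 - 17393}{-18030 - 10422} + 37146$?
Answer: $\frac{1056885421}{28452} \approx 37146.0$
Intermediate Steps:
$\frac{9964 - 17393}{-18030 - 10422} + 37146 = - \frac{7429}{-28452} + 37146 = \left(-7429\right) \left(- \frac{1}{28452}\right) + 37146 = \frac{7429}{28452} + 37146 = \frac{1056885421}{28452}$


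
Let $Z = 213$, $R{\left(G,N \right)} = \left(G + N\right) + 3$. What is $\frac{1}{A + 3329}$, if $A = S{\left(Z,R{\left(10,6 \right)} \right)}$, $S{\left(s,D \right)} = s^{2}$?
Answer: $\frac{1}{48698} \approx 2.0535 \cdot 10^{-5}$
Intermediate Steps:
$R{\left(G,N \right)} = 3 + G + N$
$A = 45369$ ($A = 213^{2} = 45369$)
$\frac{1}{A + 3329} = \frac{1}{45369 + 3329} = \frac{1}{48698}$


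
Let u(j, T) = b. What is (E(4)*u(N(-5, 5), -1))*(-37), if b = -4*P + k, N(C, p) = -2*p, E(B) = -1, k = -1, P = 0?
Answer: -37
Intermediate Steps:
b = -1 (b = -4*0 - 1 = 0 - 1 = -1)
u(j, T) = -1
(E(4)*u(N(-5, 5), -1))*(-37) = -1*(-1)*(-37) = 1*(-37) = -37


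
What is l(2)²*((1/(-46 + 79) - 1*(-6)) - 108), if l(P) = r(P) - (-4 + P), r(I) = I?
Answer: -53840/33 ≈ -1631.5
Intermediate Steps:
l(P) = 4 (l(P) = P - (-4 + P) = P + (4 - P) = 4)
l(2)²*((1/(-46 + 79) - 1*(-6)) - 108) = 4²*((1/(-46 + 79) - 1*(-6)) - 108) = 16*((1/33 + 6) - 108) = 16*(199/33 - 108) = 16*(-3365/33) = -53840/33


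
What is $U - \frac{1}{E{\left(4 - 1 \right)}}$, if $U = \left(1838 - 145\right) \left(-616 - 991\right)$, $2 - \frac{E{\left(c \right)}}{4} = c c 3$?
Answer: $- \frac{272065099}{100} \approx -2.7207 \cdot 10^{6}$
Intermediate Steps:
$E{\left(c \right)} = 8 - 12 c^{2}$ ($E{\left(c \right)} = 8 - 4 c c 3 = 8 - 4 c^{2} \cdot 3 = 8 - 4 \cdot 3 c^{2} = 8 - 12 c^{2}$)
$U = -2720651$ ($U = 1693 \left(-1607\right) = -2720651$)
$U - \frac{1}{E{\left(4 - 1 \right)}} = -2720651 - \frac{1}{8 - 12 \left(4 - 1\right)^{2}} = -2720651 - \frac{1}{8 - 12 \cdot 3^{2}} = -2720651 - \frac{1}{8 - 108} = -2720651 - \frac{1}{-100} = -2720651 - - \frac{1}{100} = -2720651 + \frac{1}{100} = - \frac{272065099}{100}$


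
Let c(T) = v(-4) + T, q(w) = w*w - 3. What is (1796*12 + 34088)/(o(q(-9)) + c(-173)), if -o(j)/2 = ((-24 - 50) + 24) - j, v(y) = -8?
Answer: 11128/15 ≈ 741.87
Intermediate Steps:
q(w) = -3 + w² (q(w) = w² - 3 = -3 + w²)
o(j) = 100 + 2*j (o(j) = -2*(((-24 - 50) + 24) - j) = -2*((-74 + 24) - j) = -2*(-50 - j) = 100 + 2*j)
c(T) = -8 + T
(1796*12 + 34088)/(o(q(-9)) + c(-173)) = (1796*12 + 34088)/((100 + 2*(-3 + (-9)²)) + (-8 - 173)) = (21552 + 34088)/((100 + 2*(-3 + 81)) - 181) = 55640/((100 + 2*78) - 181) = 55640/((100 + 156) - 181) = 55640/(256 - 181) = 55640/75 = 55640*(1/75) = 11128/15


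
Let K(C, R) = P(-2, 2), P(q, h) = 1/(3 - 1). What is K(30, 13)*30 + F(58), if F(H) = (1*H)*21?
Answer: 1233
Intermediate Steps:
P(q, h) = ½ (P(q, h) = 1/2 = ½)
K(C, R) = ½
F(H) = 21*H (F(H) = H*21 = 21*H)
K(30, 13)*30 + F(58) = (½)*30 + 21*58 = 15 + 1218 = 1233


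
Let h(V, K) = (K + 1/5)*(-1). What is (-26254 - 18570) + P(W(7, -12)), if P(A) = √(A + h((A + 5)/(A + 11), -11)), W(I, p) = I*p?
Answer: -44824 + I*√1830/5 ≈ -44824.0 + 8.5557*I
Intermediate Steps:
h(V, K) = -⅕ - K (h(V, K) = (K + ⅕)*(-1) = (⅕ + K)*(-1) = -⅕ - K)
P(A) = √(54/5 + A) (P(A) = √(A + (-⅕ - 1*(-11))) = √(A + (-⅕ + 11)) = √(A + 54/5) = √(54/5 + A))
(-26254 - 18570) + P(W(7, -12)) = (-26254 - 18570) + √(270 + 25*(7*(-12)))/5 = -44824 + √(270 + 25*(-84))/5 = -44824 + √(270 - 2100)/5 = -44824 + √(-1830)/5 = -44824 + (I*√1830)/5 = -44824 + I*√1830/5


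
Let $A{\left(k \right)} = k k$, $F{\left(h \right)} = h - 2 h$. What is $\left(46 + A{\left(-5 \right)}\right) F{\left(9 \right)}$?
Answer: $-639$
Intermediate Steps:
$F{\left(h \right)} = - h$
$A{\left(k \right)} = k^{2}$
$\left(46 + A{\left(-5 \right)}\right) F{\left(9 \right)} = \left(46 + \left(-5\right)^{2}\right) \left(\left(-1\right) 9\right) = \left(46 + 25\right) \left(-9\right) = 71 \left(-9\right) = -639$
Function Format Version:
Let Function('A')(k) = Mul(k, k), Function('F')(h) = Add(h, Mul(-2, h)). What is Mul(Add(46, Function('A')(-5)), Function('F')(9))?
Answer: -639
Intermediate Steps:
Function('F')(h) = Mul(-1, h)
Function('A')(k) = Pow(k, 2)
Mul(Add(46, Function('A')(-5)), Function('F')(9)) = Mul(Add(46, Pow(-5, 2)), Mul(-1, 9)) = Mul(Add(46, 25), -9) = Mul(71, -9) = -639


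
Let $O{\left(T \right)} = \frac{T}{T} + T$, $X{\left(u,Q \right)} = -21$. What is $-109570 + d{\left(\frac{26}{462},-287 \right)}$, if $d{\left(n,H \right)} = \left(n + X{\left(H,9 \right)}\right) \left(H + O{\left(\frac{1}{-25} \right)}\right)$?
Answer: $- \frac{598170212}{5775} \approx -1.0358 \cdot 10^{5}$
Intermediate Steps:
$O{\left(T \right)} = 1 + T$
$d{\left(n,H \right)} = \left(-21 + n\right) \left(\frac{24}{25} + H\right)$ ($d{\left(n,H \right)} = \left(n - 21\right) \left(H + \left(1 + \frac{1}{-25}\right)\right) = \left(-21 + n\right) \left(H + \left(1 - \frac{1}{25}\right)\right) = \left(-21 + n\right) \left(H + \frac{24}{25}\right) = \left(-21 + n\right) \left(\frac{24}{25} + H\right)$)
$-109570 + d{\left(\frac{26}{462},-287 \right)} = -109570 - \left(- \frac{150171}{25} + \frac{7151}{25} \cdot 26 \cdot \frac{1}{462}\right) = -109570 + \left(- \frac{504}{25} + 6027 + \frac{24 \cdot 26 \cdot \frac{1}{462}}{25} - 287 \cdot 26 \cdot \frac{1}{462}\right) = -109570 + \left(- \frac{504}{25} + 6027 + \frac{24}{25} \cdot \frac{13}{231} - \frac{533}{33}\right) = -109570 + \left(- \frac{504}{25} + 6027 + \frac{104}{1925} - \frac{533}{33}\right) = -109570 + \frac{34596538}{5775} = - \frac{598170212}{5775}$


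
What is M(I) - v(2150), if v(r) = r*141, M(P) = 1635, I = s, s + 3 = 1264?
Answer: -301515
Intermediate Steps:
s = 1261 (s = -3 + 1264 = 1261)
I = 1261
v(r) = 141*r
M(I) - v(2150) = 1635 - 141*2150 = 1635 - 1*303150 = 1635 - 303150 = -301515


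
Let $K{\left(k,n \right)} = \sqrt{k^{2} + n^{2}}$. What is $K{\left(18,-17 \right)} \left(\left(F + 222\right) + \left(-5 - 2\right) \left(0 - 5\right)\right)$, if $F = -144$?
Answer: $113 \sqrt{613} \approx 2797.8$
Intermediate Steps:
$K{\left(18,-17 \right)} \left(\left(F + 222\right) + \left(-5 - 2\right) \left(0 - 5\right)\right) = \sqrt{18^{2} + \left(-17\right)^{2}} \left(\left(-144 + 222\right) + \left(-5 - 2\right) \left(0 - 5\right)\right) = \sqrt{324 + 289} \left(78 - -35\right) = \sqrt{613} \left(78 + 35\right) = \sqrt{613} \cdot 113 = 113 \sqrt{613}$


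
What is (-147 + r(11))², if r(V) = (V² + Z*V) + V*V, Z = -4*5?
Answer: 15625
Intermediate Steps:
Z = -20
r(V) = -20*V + 2*V² (r(V) = (V² - 20*V) + V*V = (V² - 20*V) + V² = -20*V + 2*V²)
(-147 + r(11))² = (-147 + 2*11*(-10 + 11))² = (-147 + 2*11*1)² = (-147 + 22)² = (-125)² = 15625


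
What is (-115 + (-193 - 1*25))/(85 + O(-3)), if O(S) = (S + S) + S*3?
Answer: -333/70 ≈ -4.7571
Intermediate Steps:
O(S) = 5*S (O(S) = 2*S + 3*S = 5*S)
(-115 + (-193 - 1*25))/(85 + O(-3)) = (-115 + (-193 - 1*25))/(85 + 5*(-3)) = (-115 + (-193 - 25))/(85 - 15) = (-115 - 218)/70 = -333*1/70 = -333/70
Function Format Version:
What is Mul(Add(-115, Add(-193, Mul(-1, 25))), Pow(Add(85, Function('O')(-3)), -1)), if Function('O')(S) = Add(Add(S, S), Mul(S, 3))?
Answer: Rational(-333, 70) ≈ -4.7571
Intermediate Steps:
Function('O')(S) = Mul(5, S) (Function('O')(S) = Add(Mul(2, S), Mul(3, S)) = Mul(5, S))
Mul(Add(-115, Add(-193, Mul(-1, 25))), Pow(Add(85, Function('O')(-3)), -1)) = Mul(Add(-115, Add(-193, Mul(-1, 25))), Pow(Add(85, Mul(5, -3)), -1)) = Mul(Add(-115, Add(-193, -25)), Pow(Add(85, -15), -1)) = Mul(Add(-115, -218), Pow(70, -1)) = Mul(-333, Rational(1, 70)) = Rational(-333, 70)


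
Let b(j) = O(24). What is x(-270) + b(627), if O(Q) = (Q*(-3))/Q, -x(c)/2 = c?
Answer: 537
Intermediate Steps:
x(c) = -2*c
O(Q) = -3 (O(Q) = (-3*Q)/Q = -3)
b(j) = -3
x(-270) + b(627) = -2*(-270) - 3 = 540 - 3 = 537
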